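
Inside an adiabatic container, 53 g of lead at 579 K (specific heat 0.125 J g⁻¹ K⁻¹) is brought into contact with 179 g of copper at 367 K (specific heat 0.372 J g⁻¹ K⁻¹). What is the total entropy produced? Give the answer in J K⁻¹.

Energy balance: T_f = (m₁c₁T₁ + m₂c₂T₂)/(m₁c₁ + m₂c₂) = 386.18 K.
ΔS₁ = m₁c₁ ln(T_f/T₁) = 6.625 × ln(386.18/579) = -2.683 J/K.
ΔS₂ = m₂c₂ ln(T_f/T₂) = 66.588 × ln(386.18/367) = 3.393 J/K.
ΔS_total = -2.683 + 3.393 = 0.71 J/K.

ΔS_total = 0.71 J/K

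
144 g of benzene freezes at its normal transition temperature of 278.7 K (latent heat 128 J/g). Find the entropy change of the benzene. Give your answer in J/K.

ΔS = -66.1 J/K

Heat released by the substance: Q = −mL = −144 × 128 = −18432 J.
At constant T, ΔS = Q_rev/T = −18432 / 278.7 = -66.1 J/K.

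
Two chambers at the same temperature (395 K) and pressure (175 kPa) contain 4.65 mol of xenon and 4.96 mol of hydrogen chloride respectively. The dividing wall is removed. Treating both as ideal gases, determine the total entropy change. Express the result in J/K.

ΔS_mix = 55.3 J/K

Mole fractions: x_A = 4.65/9.61 = 0.484, x_B = 0.516.
ΔS_mix = −R(n_A ln x_A + n_B ln x_B) = −8.314 × (4.65 ln 0.484 + 4.96 ln 0.516) = 55.3 J/K.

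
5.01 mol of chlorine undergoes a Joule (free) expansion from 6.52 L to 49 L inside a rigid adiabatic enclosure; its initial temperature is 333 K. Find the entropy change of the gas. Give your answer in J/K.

For an ideal gas in free expansion Q = 0 and W = 0, so T is unchanged.
Entropy is a state function; using a reversible isothermal path, ΔS_gas = nR ln(V₂/V₁) = 5.01 × 8.314 × ln(49/6.52) = 84 J/K.

ΔS_gas = 84 J/K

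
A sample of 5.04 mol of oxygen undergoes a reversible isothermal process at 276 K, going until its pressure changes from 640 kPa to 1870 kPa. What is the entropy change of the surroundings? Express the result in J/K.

For an isothermal ideal gas ΔS_gas = nR ln(P₁/P₂) = 5.04 × 8.314 × ln(640/1870) = -44.9 J/K.
The process is reversible, so ΔS_surr = −ΔS_gas = 44.9 J/K and ΔS_universe = 0.

ΔS_surr = 44.9 J/K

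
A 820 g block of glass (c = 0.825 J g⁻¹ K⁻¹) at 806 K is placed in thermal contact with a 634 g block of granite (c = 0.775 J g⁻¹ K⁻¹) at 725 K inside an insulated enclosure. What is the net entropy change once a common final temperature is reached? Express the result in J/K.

Energy balance: T_f = (m₁c₁T₁ + m₂c₂T₂)/(m₁c₁ + m₂c₂) = 771.92 K.
ΔS₁ = m₁c₁ ln(T_f/T₁) = 676.5 × ln(771.92/806) = -29.226 J/K.
ΔS₂ = m₂c₂ ln(T_f/T₂) = 491.35 × ln(771.92/725) = 30.813 J/K.
ΔS_total = -29.226 + 30.813 = 1.59 J/K.

ΔS_total = 1.59 J/K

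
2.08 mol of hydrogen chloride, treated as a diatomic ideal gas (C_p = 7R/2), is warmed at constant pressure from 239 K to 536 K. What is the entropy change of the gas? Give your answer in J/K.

ΔS = 48.9 J/K

At constant pressure, ΔS = nC_p ln(T₂/T₁) with C_p = 7R/2 = 29.1 J mol⁻¹ K⁻¹.
ΔS = 2.08 × 29.1 × ln(536/239) = 48.9 J/K.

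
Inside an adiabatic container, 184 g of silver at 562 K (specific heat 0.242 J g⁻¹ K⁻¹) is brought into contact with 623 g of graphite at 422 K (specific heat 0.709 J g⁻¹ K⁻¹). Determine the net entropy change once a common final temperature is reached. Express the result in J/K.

ΔS_total = 1.8 J/K

Energy balance: T_f = (m₁c₁T₁ + m₂c₂T₂)/(m₁c₁ + m₂c₂) = 434.82 K.
ΔS₁ = m₁c₁ ln(T_f/T₁) = 44.528 × ln(434.82/562) = -11.42 J/K.
ΔS₂ = m₂c₂ ln(T_f/T₂) = 441.707 × ln(434.82/422) = 13.22 J/K.
ΔS_total = -11.42 + 13.22 = 1.8 J/K.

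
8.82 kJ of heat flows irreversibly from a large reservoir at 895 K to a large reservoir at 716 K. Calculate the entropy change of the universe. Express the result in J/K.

ΔS_hot = −Q/T_H = −8820/895 = -9.855 J/K and ΔS_cold = +Q/T_C = 8820/716 = 12.32 J/K.
ΔS_total = -9.855 + 12.32 = 2.46 J/K, positive as the second law requires.

ΔS_total = 2.46 J/K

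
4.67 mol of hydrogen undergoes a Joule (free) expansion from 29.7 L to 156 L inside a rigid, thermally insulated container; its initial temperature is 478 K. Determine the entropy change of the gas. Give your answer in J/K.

For an ideal gas in free expansion Q = 0 and W = 0, so T is unchanged.
Entropy is a state function; using a reversible isothermal path, ΔS_gas = nR ln(V₂/V₁) = 4.67 × 8.314 × ln(156/29.7) = 64.4 J/K.

ΔS_gas = 64.4 J/K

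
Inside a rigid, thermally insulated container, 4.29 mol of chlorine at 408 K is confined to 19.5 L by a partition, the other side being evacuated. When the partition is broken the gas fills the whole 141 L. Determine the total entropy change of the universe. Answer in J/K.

No heat is exchanged and no work is done, so the ideal-gas temperature stays constant.
Entropy is a state function; using a reversible isothermal path, ΔS_gas = nR ln(V₂/V₁) = 4.29 × 8.314 × ln(141/19.5) = 70.6 J/K.
The insulated surroundings exchange no heat, so ΔS_surr = 0 and ΔS_universe = ΔS_gas.

ΔS_universe = 70.6 J/K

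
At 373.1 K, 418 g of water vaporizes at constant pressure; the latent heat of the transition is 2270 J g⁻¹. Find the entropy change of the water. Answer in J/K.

Heat absorbed by the substance: Q = mL = 418 × 2270 = 948860 J.
At constant T, ΔS = Q_rev/T = 948860 / 373.1 = 2540 J/K.

ΔS = 2540 J/K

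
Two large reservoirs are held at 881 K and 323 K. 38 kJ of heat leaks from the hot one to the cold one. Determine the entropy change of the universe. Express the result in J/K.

ΔS_hot = −Q/T_H = −38000/881 = -43.13 J/K and ΔS_cold = +Q/T_C = 38000/323 = 117.6 J/K.
ΔS_total = -43.13 + 117.6 = 74.5 J/K, positive as the second law requires.

ΔS_total = 74.5 J/K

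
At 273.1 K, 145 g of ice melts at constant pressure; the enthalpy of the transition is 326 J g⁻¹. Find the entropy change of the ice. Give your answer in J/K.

Heat absorbed by the substance: Q = mL = 145 × 326 = 47270 J.
At constant T, ΔS = Q_rev/T = 47270 / 273.1 = 173 J/K.

ΔS = 173 J/K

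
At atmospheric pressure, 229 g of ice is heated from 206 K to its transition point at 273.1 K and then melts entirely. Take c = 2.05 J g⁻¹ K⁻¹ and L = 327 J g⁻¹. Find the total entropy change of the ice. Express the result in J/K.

Warming step: ΔS₁ = m c ln(T_tr/T_i) = 229 × 2.05 × ln(273.1/206) = 132.4 J/K.
Phase change: ΔS₂ = +mL/T_tr = 229 × 327 / 273.1 = 274.2 J/K.
ΔS_total = (132.4) + (274.2) = 407 J/K.

ΔS = 407 J/K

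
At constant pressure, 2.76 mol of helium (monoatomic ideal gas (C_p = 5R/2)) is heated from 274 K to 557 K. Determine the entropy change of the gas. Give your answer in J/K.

At constant pressure, ΔS = nC_p ln(T₂/T₁) with C_p = 5R/2 = 20.79 J mol⁻¹ K⁻¹.
ΔS = 2.76 × 20.79 × ln(557/274) = 40.7 J/K.

ΔS = 40.7 J/K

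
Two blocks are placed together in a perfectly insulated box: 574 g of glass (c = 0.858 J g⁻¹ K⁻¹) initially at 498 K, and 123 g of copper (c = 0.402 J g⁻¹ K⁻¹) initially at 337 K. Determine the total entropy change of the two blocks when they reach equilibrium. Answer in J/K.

Energy balance: T_f = (m₁c₁T₁ + m₂c₂T₂)/(m₁c₁ + m₂c₂) = 483.31 K.
ΔS₁ = m₁c₁ ln(T_f/T₁) = 492.492 × ln(483.31/498) = -14.75 J/K.
ΔS₂ = m₂c₂ ln(T_f/T₂) = 49.446 × ln(483.31/337) = 17.83 J/K.
ΔS_total = -14.75 + 17.83 = 3.08 J/K.

ΔS_total = 3.08 J/K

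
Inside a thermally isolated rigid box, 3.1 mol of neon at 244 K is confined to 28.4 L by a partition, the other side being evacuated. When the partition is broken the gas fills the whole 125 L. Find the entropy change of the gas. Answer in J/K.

No heat is exchanged and no work is done, so the ideal-gas temperature stays constant.
Entropy is a state function; using a reversible isothermal path, ΔS_gas = nR ln(V₂/V₁) = 3.1 × 8.314 × ln(125/28.4) = 38.2 J/K.

ΔS_gas = 38.2 J/K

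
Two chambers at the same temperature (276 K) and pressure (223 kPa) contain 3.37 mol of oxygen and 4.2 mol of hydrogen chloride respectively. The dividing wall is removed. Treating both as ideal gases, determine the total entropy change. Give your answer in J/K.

Mole fractions: x_A = 3.37/7.57 = 0.445, x_B = 0.555.
ΔS_mix = −R(n_A ln x_A + n_B ln x_B) = −8.314 × (3.37 ln 0.445 + 4.2 ln 0.555) = 43.2 J/K.

ΔS_mix = 43.2 J/K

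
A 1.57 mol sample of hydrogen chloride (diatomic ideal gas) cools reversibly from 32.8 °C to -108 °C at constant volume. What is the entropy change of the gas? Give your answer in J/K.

ΔS = -20.1 J/K

In kelvin: T₁ = 305.95 K, T₂ = 165.15 K. At constant volume, ΔS = nC_V ln(T₂/T₁) with C_V = 5R/2 = 20.79 J mol⁻¹ K⁻¹.
ΔS = 1.57 × 20.79 × ln(165.15/305.95) = -20.1 J/K.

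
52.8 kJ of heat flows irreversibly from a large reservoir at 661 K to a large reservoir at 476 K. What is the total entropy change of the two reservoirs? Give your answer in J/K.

ΔS_total = 31 J/K

ΔS_hot = −Q/T_H = −52800/661 = -79.88 J/K and ΔS_cold = +Q/T_C = 52800/476 = 110.9 J/K.
ΔS_total = -79.88 + 110.9 = 31 J/K, positive as the second law requires.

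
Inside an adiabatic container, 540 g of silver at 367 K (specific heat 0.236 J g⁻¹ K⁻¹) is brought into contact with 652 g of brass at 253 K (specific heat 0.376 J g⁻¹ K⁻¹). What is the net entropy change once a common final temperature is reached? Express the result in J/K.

ΔS_total = 6 J/K

Energy balance: T_f = (m₁c₁T₁ + m₂c₂T₂)/(m₁c₁ + m₂c₂) = 291.99 K.
ΔS₁ = m₁c₁ ln(T_f/T₁) = 127.44 × ln(291.99/367) = -29.14 J/K.
ΔS₂ = m₂c₂ ln(T_f/T₂) = 245.152 × ln(291.99/253) = 35.14 J/K.
ΔS_total = -29.14 + 35.14 = 6 J/K.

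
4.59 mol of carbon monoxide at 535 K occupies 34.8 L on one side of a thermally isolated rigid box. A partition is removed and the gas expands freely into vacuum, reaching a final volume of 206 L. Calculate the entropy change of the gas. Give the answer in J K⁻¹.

ΔS_gas = 67.9 J/K

For an ideal gas in free expansion Q = 0 and W = 0, so T is unchanged.
Entropy is a state function; using a reversible isothermal path, ΔS_gas = nR ln(V₂/V₁) = 4.59 × 8.314 × ln(206/34.8) = 67.9 J/K.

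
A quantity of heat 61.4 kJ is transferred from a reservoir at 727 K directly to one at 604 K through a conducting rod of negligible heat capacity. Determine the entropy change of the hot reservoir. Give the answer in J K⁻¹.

ΔS_hot = -84.5 J/K

The hot reservoir loses heat Q, so ΔS_hot = −Q/T_H = −61400/727 = -84.5 J/K.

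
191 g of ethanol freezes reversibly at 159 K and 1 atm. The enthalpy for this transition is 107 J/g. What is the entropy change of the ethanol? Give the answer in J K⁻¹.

ΔS = -129 J/K

Heat released by the substance: Q = −mL = −191 × 107 = −20437 J.
At constant T, ΔS = Q_rev/T = −20437 / 159 = -129 J/K.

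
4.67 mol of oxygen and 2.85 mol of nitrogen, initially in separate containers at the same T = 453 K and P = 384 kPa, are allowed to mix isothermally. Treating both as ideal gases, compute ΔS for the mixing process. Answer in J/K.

Mole fractions: x_A = 4.67/7.52 = 0.621, x_B = 0.379.
ΔS_mix = −R(n_A ln x_A + n_B ln x_B) = −8.314 × (4.67 ln 0.621 + 2.85 ln 0.379) = 41.5 J/K.

ΔS_mix = 41.5 J/K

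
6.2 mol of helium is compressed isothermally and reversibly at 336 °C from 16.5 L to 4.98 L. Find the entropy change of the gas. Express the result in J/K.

For an isothermal ideal gas ΔS_gas = nR ln(V₂/V₁) = 6.2 × 8.314 × ln(4.98/16.5) = -61.7 J/K.

ΔS_gas = -61.7 J/K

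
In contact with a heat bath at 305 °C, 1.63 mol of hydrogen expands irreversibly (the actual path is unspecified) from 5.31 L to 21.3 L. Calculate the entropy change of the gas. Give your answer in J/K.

ΔS_gas = 18.8 J/K

Entropy is a state function, so ΔS_gas depends only on the end states.
For an isothermal ideal gas ΔS_gas = nR ln(V₂/V₁) = 1.63 × 8.314 × ln(21.3/5.31) = 18.8 J/K.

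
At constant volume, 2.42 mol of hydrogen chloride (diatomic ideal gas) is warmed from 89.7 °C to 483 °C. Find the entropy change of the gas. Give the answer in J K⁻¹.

ΔS = 36.9 J/K

In kelvin: T₁ = 362.85 K, T₂ = 756.15 K. At constant volume, ΔS = nC_V ln(T₂/T₁) with C_V = 5R/2 = 20.79 J mol⁻¹ K⁻¹.
ΔS = 2.42 × 20.79 × ln(756.15/362.85) = 36.9 J/K.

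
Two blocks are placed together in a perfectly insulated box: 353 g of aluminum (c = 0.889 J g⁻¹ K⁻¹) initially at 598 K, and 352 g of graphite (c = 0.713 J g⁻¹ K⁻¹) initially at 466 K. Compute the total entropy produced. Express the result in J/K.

ΔS_total = 4.29 J/K

Energy balance: T_f = (m₁c₁T₁ + m₂c₂T₂)/(m₁c₁ + m₂c₂) = 539.34 K.
ΔS₁ = m₁c₁ ln(T_f/T₁) = 313.817 × ln(539.34/598) = -32.398 J/K.
ΔS₂ = m₂c₂ ln(T_f/T₂) = 250.976 × ln(539.34/466) = 36.684 J/K.
ΔS_total = -32.398 + 36.684 = 4.29 J/K.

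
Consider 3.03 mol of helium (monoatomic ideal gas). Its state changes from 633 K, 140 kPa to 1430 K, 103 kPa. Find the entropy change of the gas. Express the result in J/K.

ΔS = nC_p ln(T₂/T₁) − nR ln(P₂/P₁), with C_p = 5R/2 = 20.79 J mol⁻¹ K⁻¹ for a monoatomic ideal gas.
ΔS = 3.03 × [20.79 × ln(1430/633) − 8.314 × ln(103/140)] = 59.1 J/K.

ΔS = 59.1 J/K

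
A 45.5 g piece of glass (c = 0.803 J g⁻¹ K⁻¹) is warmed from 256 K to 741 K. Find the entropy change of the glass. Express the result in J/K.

ΔS = ∫dQ_rev/T = m c ln(T₂/T₁) = 45.5 × 0.803 × ln(741/256) = 38.8 J/K.

ΔS = 38.8 J/K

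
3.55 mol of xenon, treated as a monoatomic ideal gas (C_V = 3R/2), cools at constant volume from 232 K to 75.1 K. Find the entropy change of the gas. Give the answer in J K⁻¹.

ΔS = -49.9 J/K

At constant volume, ΔS = nC_V ln(T₂/T₁) with C_V = 3R/2 = 12.47 J mol⁻¹ K⁻¹.
ΔS = 3.55 × 12.47 × ln(75.1/232) = -49.9 J/K.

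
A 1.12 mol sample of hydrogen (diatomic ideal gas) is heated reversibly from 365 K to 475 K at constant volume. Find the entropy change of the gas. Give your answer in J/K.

ΔS = 6.13 J/K

At constant volume, ΔS = nC_V ln(T₂/T₁) with C_V = 5R/2 = 20.79 J mol⁻¹ K⁻¹.
ΔS = 1.12 × 20.79 × ln(475/365) = 6.13 J/K.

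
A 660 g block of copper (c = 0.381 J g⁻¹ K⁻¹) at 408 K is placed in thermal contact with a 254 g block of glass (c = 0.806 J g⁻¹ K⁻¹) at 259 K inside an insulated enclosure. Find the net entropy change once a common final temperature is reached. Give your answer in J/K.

Energy balance: T_f = (m₁c₁T₁ + m₂c₂T₂)/(m₁c₁ + m₂c₂) = 341.13 K.
ΔS₁ = m₁c₁ ln(T_f/T₁) = 251.46 × ln(341.13/408) = -45.01 J/K.
ΔS₂ = m₂c₂ ln(T_f/T₂) = 204.724 × ln(341.13/259) = 56.39 J/K.
ΔS_total = -45.01 + 56.39 = 11.4 J/K.

ΔS_total = 11.4 J/K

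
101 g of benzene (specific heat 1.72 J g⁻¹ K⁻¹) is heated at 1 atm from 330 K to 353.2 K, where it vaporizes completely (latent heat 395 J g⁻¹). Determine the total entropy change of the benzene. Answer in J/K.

ΔS = 125 J/K

Warming step: ΔS₁ = m c ln(T_tr/T_i) = 101 × 1.72 × ln(353.2/330) = 11.8 J/K.
Phase change: ΔS₂ = +mL/T_tr = 101 × 395 / 353.2 = 113 J/K.
ΔS_total = (11.8) + (113) = 125 J/K.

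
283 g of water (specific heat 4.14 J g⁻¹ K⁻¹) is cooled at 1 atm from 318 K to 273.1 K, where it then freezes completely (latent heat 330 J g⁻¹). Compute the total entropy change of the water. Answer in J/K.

ΔS = -520 J/K

Cooling step: ΔS₁ = m c ln(T_tr/T_i) = 283 × 4.14 × ln(273.1/318) = -178.3 J/K.
Phase change: ΔS₂ = −mL/T_tr = −283 × 330 / 273.1 = -342 J/K.
ΔS_total = (-178.3) + (-342) = -520 J/K.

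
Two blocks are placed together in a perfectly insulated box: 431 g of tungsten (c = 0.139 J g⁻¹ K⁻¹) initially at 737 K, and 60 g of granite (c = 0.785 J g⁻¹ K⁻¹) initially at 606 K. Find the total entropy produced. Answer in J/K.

ΔS_total = 0.5 J/K

Energy balance: T_f = (m₁c₁T₁ + m₂c₂T₂)/(m₁c₁ + m₂c₂) = 679.34 K.
ΔS₁ = m₁c₁ ln(T_f/T₁) = 59.909 × ln(679.34/737) = -4.881 J/K.
ΔS₂ = m₂c₂ ln(T_f/T₂) = 47.1 × ln(679.34/606) = 5.381 J/K.
ΔS_total = -4.881 + 5.381 = 0.5 J/K.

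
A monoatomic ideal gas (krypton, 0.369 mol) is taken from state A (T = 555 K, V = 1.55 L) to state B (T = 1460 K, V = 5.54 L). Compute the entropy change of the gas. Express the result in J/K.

Entropy is a state function: ΔS = nC_V ln(T₂/T₁) + nR ln(V₂/V₁), with C_V = 3R/2 = 12.47 J mol⁻¹ K⁻¹ for a monoatomic ideal gas.
ΔS = 0.369 × [12.47 × ln(1460/555) + 8.314 × ln(5.54/1.55)] = 8.36 J/K.

ΔS = 8.36 J/K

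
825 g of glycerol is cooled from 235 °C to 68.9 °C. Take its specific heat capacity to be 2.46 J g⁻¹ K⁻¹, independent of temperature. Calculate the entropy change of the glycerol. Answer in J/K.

ΔS = -803 J/K

In kelvin: T₁ = 508.15 K, T₂ = 342.05 K. ΔS = ∫dQ_rev/T = m c ln(T₂/T₁) = 825 × 2.46 × ln(342.05/508.15) = -803 J/K.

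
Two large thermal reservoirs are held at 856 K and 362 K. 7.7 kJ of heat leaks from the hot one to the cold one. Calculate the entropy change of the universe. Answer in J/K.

ΔS_total = 12.3 J/K

ΔS_hot = −Q/T_H = −7700/856 = -8.995 J/K and ΔS_cold = +Q/T_C = 7700/362 = 21.27 J/K.
ΔS_total = -8.995 + 21.27 = 12.3 J/K, positive as the second law requires.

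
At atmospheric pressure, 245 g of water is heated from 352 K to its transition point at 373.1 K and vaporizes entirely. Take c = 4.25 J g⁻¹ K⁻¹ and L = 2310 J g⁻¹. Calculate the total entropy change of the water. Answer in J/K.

ΔS = 1580 J/K

Warming step: ΔS₁ = m c ln(T_tr/T_i) = 245 × 4.25 × ln(373.1/352) = 60.62 J/K.
Phase change: ΔS₂ = +mL/T_tr = 245 × 2310 / 373.1 = 1517 J/K.
ΔS_total = (60.62) + (1517) = 1580 J/K.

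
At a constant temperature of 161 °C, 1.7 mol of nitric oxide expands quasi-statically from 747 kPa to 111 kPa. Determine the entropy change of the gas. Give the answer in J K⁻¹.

ΔS_gas = 26.9 J/K

For an isothermal ideal gas ΔS_gas = nR ln(P₁/P₂) = 1.7 × 8.314 × ln(747/111) = 26.9 J/K.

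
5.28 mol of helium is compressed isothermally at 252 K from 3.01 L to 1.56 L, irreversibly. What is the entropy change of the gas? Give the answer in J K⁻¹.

ΔS_gas = -28.9 J/K

Entropy is a state function, so ΔS_gas depends only on the end states.
For an isothermal ideal gas ΔS_gas = nR ln(V₂/V₁) = 5.28 × 8.314 × ln(1.56/3.01) = -28.9 J/K.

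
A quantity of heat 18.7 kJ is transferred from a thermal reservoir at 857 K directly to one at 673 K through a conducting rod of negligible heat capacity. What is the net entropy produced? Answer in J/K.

ΔS_total = 5.97 J/K

ΔS_hot = −Q/T_H = −18700/857 = -21.82 J/K and ΔS_cold = +Q/T_C = 18700/673 = 27.79 J/K.
ΔS_total = -21.82 + 27.79 = 5.97 J/K, positive as the second law requires.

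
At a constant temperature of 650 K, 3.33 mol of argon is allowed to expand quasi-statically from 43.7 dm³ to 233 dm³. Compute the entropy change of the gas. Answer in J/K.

For an isothermal ideal gas ΔS_gas = nR ln(V₂/V₁) = 3.33 × 8.314 × ln(233/43.7) = 46.3 J/K.

ΔS_gas = 46.3 J/K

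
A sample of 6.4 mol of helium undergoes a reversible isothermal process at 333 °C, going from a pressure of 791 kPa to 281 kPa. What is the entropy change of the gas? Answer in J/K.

For an isothermal ideal gas ΔS_gas = nR ln(P₁/P₂) = 6.4 × 8.314 × ln(791/281) = 55.1 J/K.

ΔS_gas = 55.1 J/K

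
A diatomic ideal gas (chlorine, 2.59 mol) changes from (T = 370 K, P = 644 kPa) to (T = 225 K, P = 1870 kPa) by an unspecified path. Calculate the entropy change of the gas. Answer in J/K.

ΔS = -60.4 J/K

ΔS = nC_p ln(T₂/T₁) − nR ln(P₂/P₁), with C_p = 7R/2 = 29.1 J mol⁻¹ K⁻¹ for a diatomic ideal gas.
ΔS = 2.59 × [29.1 × ln(225/370) − 8.314 × ln(1870/644)] = -60.4 J/K.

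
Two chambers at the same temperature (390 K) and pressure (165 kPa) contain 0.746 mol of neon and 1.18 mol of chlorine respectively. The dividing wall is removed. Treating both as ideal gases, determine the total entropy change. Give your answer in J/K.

ΔS_mix = 10.7 J/K

Mole fractions: x_A = 0.746/1.93 = 0.387, x_B = 0.613.
ΔS_mix = −R(n_A ln x_A + n_B ln x_B) = −8.314 × (0.746 ln 0.387 + 1.18 ln 0.613) = 10.7 J/K.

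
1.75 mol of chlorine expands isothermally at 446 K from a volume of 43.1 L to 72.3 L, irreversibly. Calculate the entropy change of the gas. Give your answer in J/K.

ΔS_gas = 7.53 J/K

Entropy is a state function, so ΔS_gas depends only on the end states.
For an isothermal ideal gas ΔS_gas = nR ln(V₂/V₁) = 1.75 × 8.314 × ln(72.3/43.1) = 7.53 J/K.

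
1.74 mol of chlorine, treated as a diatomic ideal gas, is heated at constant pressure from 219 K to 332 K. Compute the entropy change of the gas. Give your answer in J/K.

ΔS = 21.1 J/K

At constant pressure, ΔS = nC_p ln(T₂/T₁) with C_p = 7R/2 = 29.1 J mol⁻¹ K⁻¹.
ΔS = 1.74 × 29.1 × ln(332/219) = 21.1 J/K.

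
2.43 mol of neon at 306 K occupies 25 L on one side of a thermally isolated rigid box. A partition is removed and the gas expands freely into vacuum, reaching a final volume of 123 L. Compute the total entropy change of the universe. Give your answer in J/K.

For an ideal gas in free expansion Q = 0 and W = 0, so T is unchanged.
Entropy is a state function; using a reversible isothermal path, ΔS_gas = nR ln(V₂/V₁) = 2.43 × 8.314 × ln(123/25) = 32.2 J/K.
The insulated surroundings exchange no heat, so ΔS_surr = 0 and ΔS_universe = ΔS_gas.

ΔS_universe = 32.2 J/K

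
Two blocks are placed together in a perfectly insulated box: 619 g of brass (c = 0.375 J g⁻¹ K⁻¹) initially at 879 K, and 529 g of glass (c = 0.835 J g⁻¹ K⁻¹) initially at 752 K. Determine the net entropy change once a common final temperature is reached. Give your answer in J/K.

Energy balance: T_f = (m₁c₁T₁ + m₂c₂T₂)/(m₁c₁ + m₂c₂) = 795.75 K.
ΔS₁ = m₁c₁ ln(T_f/T₁) = 232.125 × ln(795.75/879) = -23.1 J/K.
ΔS₂ = m₂c₂ ln(T_f/T₂) = 441.715 × ln(795.75/752) = 24.98 J/K.
ΔS_total = -23.1 + 24.98 = 1.88 J/K.

ΔS_total = 1.88 J/K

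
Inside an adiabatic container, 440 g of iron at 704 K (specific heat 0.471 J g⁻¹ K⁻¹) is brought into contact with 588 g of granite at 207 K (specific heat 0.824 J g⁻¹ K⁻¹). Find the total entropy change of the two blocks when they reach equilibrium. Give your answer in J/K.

Energy balance: T_f = (m₁c₁T₁ + m₂c₂T₂)/(m₁c₁ + m₂c₂) = 355.89 K.
ΔS₁ = m₁c₁ ln(T_f/T₁) = 207.24 × ln(355.89/704) = -141.4 J/K.
ΔS₂ = m₂c₂ ln(T_f/T₂) = 484.512 × ln(355.89/207) = 262.6 J/K.
ΔS_total = -141.4 + 262.6 = 121 J/K.

ΔS_total = 121 J/K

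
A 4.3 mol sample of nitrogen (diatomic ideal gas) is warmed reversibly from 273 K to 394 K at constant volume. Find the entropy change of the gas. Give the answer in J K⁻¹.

ΔS = 32.8 J/K

At constant volume, ΔS = nC_V ln(T₂/T₁) with C_V = 5R/2 = 20.79 J mol⁻¹ K⁻¹.
ΔS = 4.3 × 20.79 × ln(394/273) = 32.8 J/K.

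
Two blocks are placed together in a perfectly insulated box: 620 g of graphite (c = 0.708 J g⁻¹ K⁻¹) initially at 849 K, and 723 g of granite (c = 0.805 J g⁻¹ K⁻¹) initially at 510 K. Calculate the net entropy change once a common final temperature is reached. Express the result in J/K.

Energy balance: T_f = (m₁c₁T₁ + m₂c₂T₂)/(m₁c₁ + m₂c₂) = 655.75 K.
ΔS₁ = m₁c₁ ln(T_f/T₁) = 438.96 × ln(655.75/849) = -113.4 J/K.
ΔS₂ = m₂c₂ ln(T_f/T₂) = 582.015 × ln(655.75/510) = 146.3 J/K.
ΔS_total = -113.4 + 146.3 = 32.9 J/K.

ΔS_total = 32.9 J/K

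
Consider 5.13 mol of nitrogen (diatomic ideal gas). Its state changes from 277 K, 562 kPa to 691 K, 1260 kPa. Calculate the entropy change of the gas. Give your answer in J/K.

ΔS = 102 J/K

ΔS = nC_p ln(T₂/T₁) − nR ln(P₂/P₁), with C_p = 7R/2 = 29.1 J mol⁻¹ K⁻¹ for a diatomic ideal gas.
ΔS = 5.13 × [29.1 × ln(691/277) − 8.314 × ln(1260/562)] = 102 J/K.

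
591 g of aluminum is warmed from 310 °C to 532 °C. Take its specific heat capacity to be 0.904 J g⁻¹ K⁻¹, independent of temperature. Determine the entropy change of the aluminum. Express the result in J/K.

In kelvin: T₁ = 583.15 K, T₂ = 805.15 K. ΔS = ∫dQ_rev/T = m c ln(T₂/T₁) = 591 × 0.904 × ln(805.15/583.15) = 172 J/K.

ΔS = 172 J/K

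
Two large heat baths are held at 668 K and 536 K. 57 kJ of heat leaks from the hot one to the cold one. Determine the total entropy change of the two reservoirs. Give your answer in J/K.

ΔS_total = 21 J/K

ΔS_hot = −Q/T_H = −57000/668 = -85.33 J/K and ΔS_cold = +Q/T_C = 57000/536 = 106.3 J/K.
ΔS_total = -85.33 + 106.3 = 21 J/K, positive as the second law requires.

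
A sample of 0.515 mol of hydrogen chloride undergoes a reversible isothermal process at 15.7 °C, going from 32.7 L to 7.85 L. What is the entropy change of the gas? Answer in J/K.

ΔS_gas = -6.11 J/K

For an isothermal ideal gas ΔS_gas = nR ln(V₂/V₁) = 0.515 × 8.314 × ln(7.85/32.7) = -6.11 J/K.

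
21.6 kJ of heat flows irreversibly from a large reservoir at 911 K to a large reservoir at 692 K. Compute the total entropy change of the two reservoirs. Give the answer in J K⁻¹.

ΔS_total = 7.5 J/K

ΔS_hot = −Q/T_H = −21600/911 = -23.71 J/K and ΔS_cold = +Q/T_C = 21600/692 = 31.21 J/K.
ΔS_total = -23.71 + 31.21 = 7.5 J/K, positive as the second law requires.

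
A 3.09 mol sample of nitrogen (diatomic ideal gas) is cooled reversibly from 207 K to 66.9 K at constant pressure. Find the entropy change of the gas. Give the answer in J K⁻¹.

ΔS = -102 J/K

At constant pressure, ΔS = nC_p ln(T₂/T₁) with C_p = 7R/2 = 29.1 J mol⁻¹ K⁻¹.
ΔS = 3.09 × 29.1 × ln(66.9/207) = -102 J/K.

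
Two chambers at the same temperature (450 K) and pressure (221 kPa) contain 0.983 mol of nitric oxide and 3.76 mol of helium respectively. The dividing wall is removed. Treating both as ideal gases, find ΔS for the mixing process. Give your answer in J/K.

ΔS_mix = 20.1 J/K

Mole fractions: x_A = 0.983/4.74 = 0.207, x_B = 0.793.
ΔS_mix = −R(n_A ln x_A + n_B ln x_B) = −8.314 × (0.983 ln 0.207 + 3.76 ln 0.793) = 20.1 J/K.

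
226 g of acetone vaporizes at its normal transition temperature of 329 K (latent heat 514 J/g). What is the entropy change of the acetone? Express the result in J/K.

Heat absorbed by the substance: Q = mL = 226 × 514 = 116164 J.
At constant T, ΔS = Q_rev/T = 116164 / 329 = 353 J/K.

ΔS = 353 J/K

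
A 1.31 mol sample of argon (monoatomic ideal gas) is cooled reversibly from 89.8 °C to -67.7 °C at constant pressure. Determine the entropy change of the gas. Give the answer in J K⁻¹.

ΔS = -15.5 J/K

In kelvin: T₁ = 362.95 K, T₂ = 205.45 K. At constant pressure, ΔS = nC_p ln(T₂/T₁) with C_p = 5R/2 = 20.79 J mol⁻¹ K⁻¹.
ΔS = 1.31 × 20.79 × ln(205.45/362.95) = -15.5 J/K.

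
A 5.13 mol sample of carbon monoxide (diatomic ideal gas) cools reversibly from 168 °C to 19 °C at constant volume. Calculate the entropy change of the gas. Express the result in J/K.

ΔS = -43.9 J/K

In kelvin: T₁ = 441.15 K, T₂ = 292.15 K. At constant volume, ΔS = nC_V ln(T₂/T₁) with C_V = 5R/2 = 20.79 J mol⁻¹ K⁻¹.
ΔS = 5.13 × 20.79 × ln(292.15/441.15) = -43.9 J/K.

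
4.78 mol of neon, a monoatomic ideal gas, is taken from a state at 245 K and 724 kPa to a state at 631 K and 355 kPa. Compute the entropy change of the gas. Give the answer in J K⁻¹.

ΔS = nC_p ln(T₂/T₁) − nR ln(P₂/P₁), with C_p = 5R/2 = 20.79 J mol⁻¹ K⁻¹ for a monoatomic ideal gas.
ΔS = 4.78 × [20.79 × ln(631/245) − 8.314 × ln(355/724)] = 122 J/K.

ΔS = 122 J/K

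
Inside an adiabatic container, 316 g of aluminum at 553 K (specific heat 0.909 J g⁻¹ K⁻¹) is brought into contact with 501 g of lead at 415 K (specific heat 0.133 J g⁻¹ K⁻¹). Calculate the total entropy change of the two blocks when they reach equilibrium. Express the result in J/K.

ΔS_total = 2.1 J/K

Energy balance: T_f = (m₁c₁T₁ + m₂c₂T₂)/(m₁c₁ + m₂c₂) = 527.02 K.
ΔS₁ = m₁c₁ ln(T_f/T₁) = 287.244 × ln(527.02/553) = -13.82 J/K.
ΔS₂ = m₂c₂ ln(T_f/T₂) = 66.633 × ln(527.02/415) = 15.92 J/K.
ΔS_total = -13.82 + 15.92 = 2.1 J/K.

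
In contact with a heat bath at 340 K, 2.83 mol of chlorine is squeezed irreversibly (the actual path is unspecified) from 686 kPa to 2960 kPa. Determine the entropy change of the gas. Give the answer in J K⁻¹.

ΔS_gas = -34.4 J/K

Entropy is a state function, so ΔS_gas depends only on the end states.
For an isothermal ideal gas ΔS_gas = nR ln(P₁/P₂) = 2.83 × 8.314 × ln(686/2960) = -34.4 J/K.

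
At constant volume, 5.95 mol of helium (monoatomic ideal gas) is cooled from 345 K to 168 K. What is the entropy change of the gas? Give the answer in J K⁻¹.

At constant volume, ΔS = nC_V ln(T₂/T₁) with C_V = 3R/2 = 12.47 J mol⁻¹ K⁻¹.
ΔS = 5.95 × 12.47 × ln(168/345) = -53.4 J/K.

ΔS = -53.4 J/K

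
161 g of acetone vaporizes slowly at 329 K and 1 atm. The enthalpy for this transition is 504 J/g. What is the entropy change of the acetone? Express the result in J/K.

ΔS = 247 J/K

Heat absorbed by the substance: Q = mL = 161 × 504 = 81144 J.
At constant T, ΔS = Q_rev/T = 81144 / 329 = 247 J/K.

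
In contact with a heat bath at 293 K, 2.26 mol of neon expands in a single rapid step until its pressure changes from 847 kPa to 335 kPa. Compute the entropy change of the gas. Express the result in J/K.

Entropy is a state function, so ΔS_gas depends only on the end states.
For an isothermal ideal gas ΔS_gas = nR ln(P₁/P₂) = 2.26 × 8.314 × ln(847/335) = 17.4 J/K.

ΔS_gas = 17.4 J/K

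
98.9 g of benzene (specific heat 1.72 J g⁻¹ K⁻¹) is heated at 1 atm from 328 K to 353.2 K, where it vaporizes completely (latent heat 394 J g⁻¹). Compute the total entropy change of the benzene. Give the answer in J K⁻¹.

Warming step: ΔS₁ = m c ln(T_tr/T_i) = 98.9 × 1.72 × ln(353.2/328) = 12.59 J/K.
Phase change: ΔS₂ = +mL/T_tr = 98.9 × 394 / 353.2 = 110.3 J/K.
ΔS_total = (12.59) + (110.3) = 123 J/K.

ΔS = 123 J/K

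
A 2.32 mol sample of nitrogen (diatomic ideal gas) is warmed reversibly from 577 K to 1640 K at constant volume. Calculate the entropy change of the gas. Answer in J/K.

ΔS = 50.4 J/K

At constant volume, ΔS = nC_V ln(T₂/T₁) with C_V = 5R/2 = 20.79 J mol⁻¹ K⁻¹.
ΔS = 2.32 × 20.79 × ln(1640/577) = 50.4 J/K.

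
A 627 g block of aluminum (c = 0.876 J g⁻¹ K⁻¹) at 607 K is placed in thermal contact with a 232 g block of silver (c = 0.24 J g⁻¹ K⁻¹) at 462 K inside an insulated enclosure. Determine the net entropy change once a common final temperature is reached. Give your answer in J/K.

Energy balance: T_f = (m₁c₁T₁ + m₂c₂T₂)/(m₁c₁ + m₂c₂) = 593.65 K.
ΔS₁ = m₁c₁ ln(T_f/T₁) = 549.252 × ln(593.65/607) = -12.21 J/K.
ΔS₂ = m₂c₂ ln(T_f/T₂) = 55.68 × ln(593.65/462) = 13.96 J/K.
ΔS_total = -12.21 + 13.96 = 1.75 J/K.

ΔS_total = 1.75 J/K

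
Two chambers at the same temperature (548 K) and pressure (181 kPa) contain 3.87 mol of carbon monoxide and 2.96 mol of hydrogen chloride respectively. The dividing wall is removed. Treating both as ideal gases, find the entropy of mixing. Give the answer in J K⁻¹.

Mole fractions: x_A = 3.87/6.83 = 0.567, x_B = 0.433.
ΔS_mix = −R(n_A ln x_A + n_B ln x_B) = −8.314 × (3.87 ln 0.567 + 2.96 ln 0.433) = 38.9 J/K.

ΔS_mix = 38.9 J/K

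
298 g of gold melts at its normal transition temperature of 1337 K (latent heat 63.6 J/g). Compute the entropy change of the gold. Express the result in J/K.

Heat absorbed by the substance: Q = mL = 298 × 63.6 = 18952.8 J.
At constant T, ΔS = Q_rev/T = 18952.8 / 1337 = 14.2 J/K.

ΔS = 14.2 J/K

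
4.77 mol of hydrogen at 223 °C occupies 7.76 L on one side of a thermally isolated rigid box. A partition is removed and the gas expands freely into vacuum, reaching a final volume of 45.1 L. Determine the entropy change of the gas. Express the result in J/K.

ΔS_gas = 69.8 J/K

For an ideal gas in free expansion Q = 0 and W = 0, so T is unchanged.
Entropy is a state function; using a reversible isothermal path, ΔS_gas = nR ln(V₂/V₁) = 4.77 × 8.314 × ln(45.1/7.76) = 69.8 J/K.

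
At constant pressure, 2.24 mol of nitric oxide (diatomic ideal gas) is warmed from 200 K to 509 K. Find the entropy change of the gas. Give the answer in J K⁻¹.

ΔS = 60.9 J/K

At constant pressure, ΔS = nC_p ln(T₂/T₁) with C_p = 7R/2 = 29.1 J mol⁻¹ K⁻¹.
ΔS = 2.24 × 29.1 × ln(509/200) = 60.9 J/K.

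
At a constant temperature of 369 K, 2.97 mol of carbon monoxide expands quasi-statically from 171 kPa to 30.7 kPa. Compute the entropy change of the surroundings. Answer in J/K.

For an isothermal ideal gas ΔS_gas = nR ln(P₁/P₂) = 2.97 × 8.314 × ln(171/30.7) = 42.4 J/K.
The process is reversible, so ΔS_surr = −ΔS_gas = -42.4 J/K and ΔS_universe = 0.

ΔS_surr = -42.4 J/K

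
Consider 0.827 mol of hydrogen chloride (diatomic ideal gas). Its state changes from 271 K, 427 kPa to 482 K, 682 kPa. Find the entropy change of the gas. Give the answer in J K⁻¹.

ΔS = 10.6 J/K

ΔS = nC_p ln(T₂/T₁) − nR ln(P₂/P₁), with C_p = 7R/2 = 29.1 J mol⁻¹ K⁻¹ for a diatomic ideal gas.
ΔS = 0.827 × [29.1 × ln(482/271) − 8.314 × ln(682/427)] = 10.6 J/K.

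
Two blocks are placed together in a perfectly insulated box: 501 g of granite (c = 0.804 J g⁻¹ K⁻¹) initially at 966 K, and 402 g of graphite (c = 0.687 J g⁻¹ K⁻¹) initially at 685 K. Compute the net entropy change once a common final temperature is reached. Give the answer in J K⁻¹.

ΔS_total = 9.43 J/K

Energy balance: T_f = (m₁c₁T₁ + m₂c₂T₂)/(m₁c₁ + m₂c₂) = 851.7 K.
ΔS₁ = m₁c₁ ln(T_f/T₁) = 402.804 × ln(851.7/966) = -50.723 J/K.
ΔS₂ = m₂c₂ ln(T_f/T₂) = 276.174 × ln(851.7/685) = 60.156 J/K.
ΔS_total = -50.723 + 60.156 = 9.43 J/K.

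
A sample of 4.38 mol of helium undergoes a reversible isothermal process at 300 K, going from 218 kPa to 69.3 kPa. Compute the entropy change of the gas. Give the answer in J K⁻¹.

ΔS_gas = 41.7 J/K

For an isothermal ideal gas ΔS_gas = nR ln(P₁/P₂) = 4.38 × 8.314 × ln(218/69.3) = 41.7 J/K.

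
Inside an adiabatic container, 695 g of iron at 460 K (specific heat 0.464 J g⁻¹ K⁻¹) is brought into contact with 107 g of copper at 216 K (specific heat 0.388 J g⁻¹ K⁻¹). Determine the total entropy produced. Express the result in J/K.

ΔS_total = 8.67 J/K

Energy balance: T_f = (m₁c₁T₁ + m₂c₂T₂)/(m₁c₁ + m₂c₂) = 432.17 K.
ΔS₁ = m₁c₁ ln(T_f/T₁) = 322.48 × ln(432.17/460) = -20.12 J/K.
ΔS₂ = m₂c₂ ln(T_f/T₂) = 41.516 × ln(432.17/216) = 28.79 J/K.
ΔS_total = -20.12 + 28.79 = 8.67 J/K.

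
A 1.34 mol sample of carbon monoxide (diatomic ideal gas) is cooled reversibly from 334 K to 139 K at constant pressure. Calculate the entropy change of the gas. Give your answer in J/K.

At constant pressure, ΔS = nC_p ln(T₂/T₁) with C_p = 7R/2 = 29.1 J mol⁻¹ K⁻¹.
ΔS = 1.34 × 29.1 × ln(139/334) = -34.2 J/K.

ΔS = -34.2 J/K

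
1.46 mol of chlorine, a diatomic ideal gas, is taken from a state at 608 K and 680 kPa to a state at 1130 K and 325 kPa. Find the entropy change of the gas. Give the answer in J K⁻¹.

ΔS = 35.3 J/K

ΔS = nC_p ln(T₂/T₁) − nR ln(P₂/P₁), with C_p = 7R/2 = 29.1 J mol⁻¹ K⁻¹ for a diatomic ideal gas.
ΔS = 1.46 × [29.1 × ln(1130/608) − 8.314 × ln(325/680)] = 35.3 J/K.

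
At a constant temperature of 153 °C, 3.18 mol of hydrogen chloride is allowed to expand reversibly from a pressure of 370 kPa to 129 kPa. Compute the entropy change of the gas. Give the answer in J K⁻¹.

ΔS_gas = 27.9 J/K

For an isothermal ideal gas ΔS_gas = nR ln(P₁/P₂) = 3.18 × 8.314 × ln(370/129) = 27.9 J/K.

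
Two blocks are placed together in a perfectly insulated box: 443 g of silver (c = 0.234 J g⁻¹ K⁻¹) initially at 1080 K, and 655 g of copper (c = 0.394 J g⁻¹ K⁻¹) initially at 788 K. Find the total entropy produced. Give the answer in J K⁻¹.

Energy balance: T_f = (m₁c₁T₁ + m₂c₂T₂)/(m₁c₁ + m₂c₂) = 871.68 K.
ΔS₁ = m₁c₁ ln(T_f/T₁) = 103.662 × ln(871.68/1080) = -22.214 J/K.
ΔS₂ = m₂c₂ ln(T_f/T₂) = 258.07 × ln(871.68/788) = 26.045 J/K.
ΔS_total = -22.214 + 26.045 = 3.83 J/K.

ΔS_total = 3.83 J/K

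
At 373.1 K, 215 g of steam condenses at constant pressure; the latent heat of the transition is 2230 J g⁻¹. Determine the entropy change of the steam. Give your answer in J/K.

Heat released by the substance: Q = −mL = −215 × 2230 = −479450 J.
At constant T, ΔS = Q_rev/T = −479450 / 373.1 = -1290 J/K.

ΔS = -1290 J/K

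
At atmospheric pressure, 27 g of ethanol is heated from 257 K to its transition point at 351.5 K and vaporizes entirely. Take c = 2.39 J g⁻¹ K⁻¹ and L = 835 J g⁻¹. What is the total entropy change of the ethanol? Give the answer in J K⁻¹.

Warming step: ΔS₁ = m c ln(T_tr/T_i) = 27 × 2.39 × ln(351.5/257) = 20.21 J/K.
Phase change: ΔS₂ = +mL/T_tr = 27 × 835 / 351.5 = 64.14 J/K.
ΔS_total = (20.21) + (64.14) = 84.3 J/K.

ΔS = 84.3 J/K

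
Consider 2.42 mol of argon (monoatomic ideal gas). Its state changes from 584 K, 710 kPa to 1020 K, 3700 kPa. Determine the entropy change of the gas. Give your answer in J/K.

ΔS = nC_p ln(T₂/T₁) − nR ln(P₂/P₁), with C_p = 5R/2 = 20.79 J mol⁻¹ K⁻¹ for a monoatomic ideal gas.
ΔS = 2.42 × [20.79 × ln(1020/584) − 8.314 × ln(3700/710)] = -5.16 J/K.

ΔS = -5.16 J/K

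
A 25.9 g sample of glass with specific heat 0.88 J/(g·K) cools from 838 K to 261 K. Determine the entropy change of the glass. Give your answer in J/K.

ΔS = -26.6 J/K

ΔS = ∫dQ_rev/T = m c ln(T₂/T₁) = 25.9 × 0.88 × ln(261/838) = -26.6 J/K.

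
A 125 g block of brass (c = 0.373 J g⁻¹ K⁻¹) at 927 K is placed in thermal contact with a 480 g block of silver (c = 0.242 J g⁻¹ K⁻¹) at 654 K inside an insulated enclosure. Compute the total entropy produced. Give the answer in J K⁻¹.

Energy balance: T_f = (m₁c₁T₁ + m₂c₂T₂)/(m₁c₁ + m₂c₂) = 732.19 K.
ΔS₁ = m₁c₁ ln(T_f/T₁) = 46.625 × ln(732.19/927) = -11 J/K.
ΔS₂ = m₂c₂ ln(T_f/T₂) = 116.16 × ln(732.19/654) = 13.12 J/K.
ΔS_total = -11 + 13.12 = 2.12 J/K.

ΔS_total = 2.12 J/K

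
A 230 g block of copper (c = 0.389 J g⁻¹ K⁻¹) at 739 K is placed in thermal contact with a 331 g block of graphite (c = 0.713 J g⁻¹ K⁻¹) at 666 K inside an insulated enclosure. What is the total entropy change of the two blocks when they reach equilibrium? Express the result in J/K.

Energy balance: T_f = (m₁c₁T₁ + m₂c₂T₂)/(m₁c₁ + m₂c₂) = 686.07 K.
ΔS₁ = m₁c₁ ln(T_f/T₁) = 89.47 × ln(686.07/739) = -6.65 J/K.
ΔS₂ = m₂c₂ ln(T_f/T₂) = 236.003 × ln(686.07/666) = 7.006 J/K.
ΔS_total = -6.65 + 7.006 = 0.356 J/K.

ΔS_total = 0.356 J/K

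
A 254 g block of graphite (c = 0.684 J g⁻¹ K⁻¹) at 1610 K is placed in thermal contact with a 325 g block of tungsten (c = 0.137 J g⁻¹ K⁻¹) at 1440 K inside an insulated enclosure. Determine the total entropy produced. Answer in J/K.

ΔS_total = 0.216 J/K

Energy balance: T_f = (m₁c₁T₁ + m₂c₂T₂)/(m₁c₁ + m₂c₂) = 1575.3 K.
ΔS₁ = m₁c₁ ln(T_f/T₁) = 173.736 × ln(1575.3/1610) = -3.783 J/K.
ΔS₂ = m₂c₂ ln(T_f/T₂) = 44.525 × ln(1575.3/1440) = 3.999 J/K.
ΔS_total = -3.783 + 3.999 = 0.216 J/K.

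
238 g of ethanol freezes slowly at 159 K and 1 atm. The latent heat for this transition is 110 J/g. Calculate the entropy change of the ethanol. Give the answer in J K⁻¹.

ΔS = -165 J/K

Heat released by the substance: Q = −mL = −238 × 110 = −26180 J.
At constant T, ΔS = Q_rev/T = −26180 / 159 = -165 J/K.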